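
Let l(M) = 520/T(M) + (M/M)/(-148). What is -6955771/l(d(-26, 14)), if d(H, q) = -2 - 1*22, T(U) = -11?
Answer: 11323995188/76971 ≈ 1.4712e+5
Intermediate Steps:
d(H, q) = -24 (d(H, q) = -2 - 22 = -24)
l(M) = -76971/1628 (l(M) = 520/(-11) + (M/M)/(-148) = 520*(-1/11) + 1*(-1/148) = -520/11 - 1/148 = -76971/1628)
-6955771/l(d(-26, 14)) = -6955771/(-76971/1628) = -6955771*(-1628/76971) = 11323995188/76971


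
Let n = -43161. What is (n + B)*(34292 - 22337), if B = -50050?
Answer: -1114337505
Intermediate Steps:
(n + B)*(34292 - 22337) = (-43161 - 50050)*(34292 - 22337) = -93211*11955 = -1114337505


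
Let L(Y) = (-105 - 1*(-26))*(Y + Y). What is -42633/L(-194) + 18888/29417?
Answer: -675179985/901689884 ≈ -0.74879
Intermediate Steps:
L(Y) = -158*Y (L(Y) = (-105 + 26)*(2*Y) = -158*Y)
-42633/L(-194) + 18888/29417 = -42633/((-158*(-194))) + 18888/29417 = -42633/30652 + 18888*(1/29417) = -42633*1/30652 + 18888/29417 = -42633/30652 + 18888/29417 = -675179985/901689884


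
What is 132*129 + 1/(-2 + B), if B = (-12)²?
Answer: 2417977/142 ≈ 17028.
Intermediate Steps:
B = 144
132*129 + 1/(-2 + B) = 132*129 + 1/(-2 + 144) = 17028 + 1/142 = 2417977/142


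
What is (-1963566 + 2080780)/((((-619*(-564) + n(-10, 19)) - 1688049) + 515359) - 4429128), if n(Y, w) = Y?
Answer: -58607/2626356 ≈ -0.022315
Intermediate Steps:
(-1963566 + 2080780)/((((-619*(-564) + n(-10, 19)) - 1688049) + 515359) - 4429128) = (-1963566 + 2080780)/((((-619*(-564) - 10) - 1688049) + 515359) - 4429128) = 117214/((((349116 - 10) - 1688049) + 515359) - 4429128) = 117214/(((349106 - 1688049) + 515359) - 4429128) = 117214/((-1338943 + 515359) - 4429128) = 117214/(-823584 - 4429128) = 117214/(-5252712) = 117214*(-1/5252712) = -58607/2626356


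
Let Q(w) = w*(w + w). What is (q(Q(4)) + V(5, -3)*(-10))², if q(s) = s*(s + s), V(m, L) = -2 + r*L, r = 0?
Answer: 4276624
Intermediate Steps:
Q(w) = 2*w² (Q(w) = w*(2*w) = 2*w²)
V(m, L) = -2 (V(m, L) = -2 + 0*L = -2 + 0 = -2)
q(s) = 2*s² (q(s) = s*(2*s) = 2*s²)
(q(Q(4)) + V(5, -3)*(-10))² = (2*(2*4²)² - 2*(-10))² = (2*(2*16)² + 20)² = (2*32² + 20)² = (2*1024 + 20)² = (2048 + 20)² = 2068² = 4276624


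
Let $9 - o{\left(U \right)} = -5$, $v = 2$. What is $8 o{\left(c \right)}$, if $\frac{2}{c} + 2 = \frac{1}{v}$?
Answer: $112$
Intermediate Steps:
$c = - \frac{4}{3}$ ($c = \frac{2}{-2 + \frac{1}{2}} = \frac{2}{- \frac{3}{2}} = 2 \left(- \frac{2}{3}\right) = - \frac{4}{3} \approx -1.3333$)
$o{\left(U \right)} = 14$ ($o{\left(U \right)} = 9 - -5 = 9 + 5 = 14$)
$8 o{\left(c \right)} = 8 \cdot 14 = 112$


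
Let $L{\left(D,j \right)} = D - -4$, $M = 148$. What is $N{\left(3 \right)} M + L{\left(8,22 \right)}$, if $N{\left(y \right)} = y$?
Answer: $456$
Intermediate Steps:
$L{\left(D,j \right)} = 4 + D$ ($L{\left(D,j \right)} = D + 4 = 4 + D$)
$N{\left(3 \right)} M + L{\left(8,22 \right)} = 3 \cdot 148 + \left(4 + 8\right) = 444 + 12 = 456$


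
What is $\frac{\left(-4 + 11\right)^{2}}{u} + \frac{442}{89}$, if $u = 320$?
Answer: $\frac{145801}{28480} \approx 5.1194$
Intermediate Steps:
$\frac{\left(-4 + 11\right)^{2}}{u} + \frac{442}{89} = \frac{\left(-4 + 11\right)^{2}}{320} + \frac{442}{89} = 7^{2} \cdot \frac{1}{320} + 442 \cdot \frac{1}{89} = 49 \cdot \frac{1}{320} + \frac{442}{89} = \frac{49}{320} + \frac{442}{89} = \frac{145801}{28480}$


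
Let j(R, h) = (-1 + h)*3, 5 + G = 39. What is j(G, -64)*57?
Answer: -11115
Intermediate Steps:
G = 34 (G = -5 + 39 = 34)
j(R, h) = -3 + 3*h
j(G, -64)*57 = (-3 + 3*(-64))*57 = (-3 - 192)*57 = -195*57 = -11115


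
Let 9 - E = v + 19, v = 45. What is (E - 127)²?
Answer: 33124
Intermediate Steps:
E = -55 (E = 9 - (45 + 19) = 9 - 1*64 = 9 - 64 = -55)
(E - 127)² = (-55 - 127)² = (-182)² = 33124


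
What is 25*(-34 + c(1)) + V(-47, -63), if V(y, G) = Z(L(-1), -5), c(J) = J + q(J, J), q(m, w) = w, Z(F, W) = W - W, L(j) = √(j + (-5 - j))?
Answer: -800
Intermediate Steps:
L(j) = I*√5 (L(j) = √(-5) = I*√5)
Z(F, W) = 0
c(J) = 2*J (c(J) = J + J = 2*J)
V(y, G) = 0
25*(-34 + c(1)) + V(-47, -63) = 25*(-34 + 2*1) + 0 = 25*(-34 + 2) + 0 = 25*(-32) + 0 = -800 + 0 = -800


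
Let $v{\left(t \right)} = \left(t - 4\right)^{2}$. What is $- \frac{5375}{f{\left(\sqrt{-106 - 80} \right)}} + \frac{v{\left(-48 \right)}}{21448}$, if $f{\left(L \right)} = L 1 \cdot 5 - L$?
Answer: $\frac{338}{2681} + \frac{5375 i \sqrt{186}}{744} \approx 0.12607 + 98.529 i$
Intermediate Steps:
$f{\left(L \right)} = 4 L$ ($f{\left(L \right)} = L 5 - L = 5 L - L = 4 L$)
$v{\left(t \right)} = \left(-4 + t\right)^{2}$
$- \frac{5375}{f{\left(\sqrt{-106 - 80} \right)}} + \frac{v{\left(-48 \right)}}{21448} = - \frac{5375}{4 \sqrt{-106 - 80}} + \frac{\left(-4 - 48\right)^{2}}{21448} = - \frac{5375}{4 \sqrt{-186}} + \left(-52\right)^{2} \cdot \frac{1}{21448} = - \frac{5375}{4 i \sqrt{186}} + 2704 \cdot \frac{1}{21448} = - \frac{5375}{4 i \sqrt{186}} + \frac{338}{2681} = - 5375 \left(- \frac{i \sqrt{186}}{744}\right) + \frac{338}{2681} = \frac{5375 i \sqrt{186}}{744} + \frac{338}{2681} = \frac{338}{2681} + \frac{5375 i \sqrt{186}}{744}$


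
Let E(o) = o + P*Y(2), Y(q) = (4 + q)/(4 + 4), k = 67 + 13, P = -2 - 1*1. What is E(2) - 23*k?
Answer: -7361/4 ≈ -1840.3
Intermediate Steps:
P = -3 (P = -2 - 1 = -3)
k = 80
Y(q) = ½ + q/8 (Y(q) = (4 + q)/8 = (4 + q)*(⅛) = ½ + q/8)
E(o) = -9/4 + o (E(o) = o - 3*(½ + (⅛)*2) = o - 3*(½ + ¼) = o - 3*¾ = o - 9/4 = -9/4 + o)
E(2) - 23*k = (-9/4 + 2) - 23*80 = -¼ - 1840 = -7361/4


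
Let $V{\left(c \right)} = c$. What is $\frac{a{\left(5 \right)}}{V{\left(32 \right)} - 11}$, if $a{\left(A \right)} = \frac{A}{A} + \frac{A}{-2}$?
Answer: $- \frac{1}{14} \approx -0.071429$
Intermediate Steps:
$a{\left(A \right)} = 1 - \frac{A}{2}$ ($a{\left(A \right)} = 1 + A \left(- \frac{1}{2}\right) = 1 - \frac{A}{2}$)
$\frac{a{\left(5 \right)}}{V{\left(32 \right)} - 11} = \frac{1 - \frac{5}{2}}{32 - 11} = \frac{1 - \frac{5}{2}}{21} = \left(- \frac{3}{2}\right) \frac{1}{21} = - \frac{1}{14}$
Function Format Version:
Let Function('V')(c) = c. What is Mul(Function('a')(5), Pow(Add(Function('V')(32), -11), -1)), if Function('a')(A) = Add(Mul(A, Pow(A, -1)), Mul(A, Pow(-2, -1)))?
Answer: Rational(-1, 14) ≈ -0.071429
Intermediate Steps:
Function('a')(A) = Add(1, Mul(Rational(-1, 2), A)) (Function('a')(A) = Add(1, Mul(A, Rational(-1, 2))) = Add(1, Mul(Rational(-1, 2), A)))
Mul(Function('a')(5), Pow(Add(Function('V')(32), -11), -1)) = Mul(Add(1, Mul(Rational(-1, 2), 5)), Pow(Add(32, -11), -1)) = Mul(Add(1, Rational(-5, 2)), Pow(21, -1)) = Mul(Rational(-3, 2), Rational(1, 21)) = Rational(-1, 14)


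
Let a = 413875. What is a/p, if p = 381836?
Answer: 59125/54548 ≈ 1.0839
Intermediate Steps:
a/p = 413875/381836 = 413875*(1/381836) = 59125/54548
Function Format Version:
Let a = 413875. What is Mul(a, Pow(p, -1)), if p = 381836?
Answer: Rational(59125, 54548) ≈ 1.0839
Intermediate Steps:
Mul(a, Pow(p, -1)) = Mul(413875, Pow(381836, -1)) = Mul(413875, Rational(1, 381836)) = Rational(59125, 54548)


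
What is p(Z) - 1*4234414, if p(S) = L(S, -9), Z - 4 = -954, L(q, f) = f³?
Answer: -4235143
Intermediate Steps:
Z = -950 (Z = 4 - 954 = -950)
p(S) = -729 (p(S) = (-9)³ = -729)
p(Z) - 1*4234414 = -729 - 1*4234414 = -729 - 4234414 = -4235143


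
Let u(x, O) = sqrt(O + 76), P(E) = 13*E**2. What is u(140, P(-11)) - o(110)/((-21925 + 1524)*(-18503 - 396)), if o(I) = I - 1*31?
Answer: -79/385558499 + sqrt(1649) ≈ 40.608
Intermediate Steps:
u(x, O) = sqrt(76 + O)
o(I) = -31 + I (o(I) = I - 31 = -31 + I)
u(140, P(-11)) - o(110)/((-21925 + 1524)*(-18503 - 396)) = sqrt(76 + 13*(-11)**2) - (-31 + 110)/((-21925 + 1524)*(-18503 - 396)) = sqrt(76 + 13*121) - 79/((-20401*(-18899))) = sqrt(76 + 1573) - 79/385558499 = sqrt(1649) - 79/385558499 = -79/385558499 + sqrt(1649)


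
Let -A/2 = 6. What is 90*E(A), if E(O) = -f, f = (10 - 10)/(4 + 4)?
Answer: 0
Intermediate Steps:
f = 0 (f = 0/8 = 0*(⅛) = 0)
A = -12 (A = -2*6 = -12)
E(O) = 0 (E(O) = -1*0 = 0)
90*E(A) = 90*0 = 0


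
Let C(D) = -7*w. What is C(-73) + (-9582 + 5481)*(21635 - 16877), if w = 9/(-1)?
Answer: -19512495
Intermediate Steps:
w = -9 (w = 9*(-1) = -9)
C(D) = 63 (C(D) = -7*(-9) = 63)
C(-73) + (-9582 + 5481)*(21635 - 16877) = 63 + (-9582 + 5481)*(21635 - 16877) = 63 - 4101*4758 = 63 - 19512558 = -19512495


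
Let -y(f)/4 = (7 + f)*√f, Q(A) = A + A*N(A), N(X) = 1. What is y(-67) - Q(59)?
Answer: -118 + 240*I*√67 ≈ -118.0 + 1964.5*I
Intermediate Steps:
Q(A) = 2*A (Q(A) = A + A*1 = A + A = 2*A)
y(f) = -4*√f*(7 + f) (y(f) = -4*(7 + f)*√f = -4*√f*(7 + f))
y(-67) - Q(59) = 4*√(-67)*(-7 - 1*(-67)) - 2*59 = 4*(I*√67)*(-7 + 67) - 1*118 = 4*(I*√67)*60 - 118 = 240*I*√67 - 118 = -118 + 240*I*√67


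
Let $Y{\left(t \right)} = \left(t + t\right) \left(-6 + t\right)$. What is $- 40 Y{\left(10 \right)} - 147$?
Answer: $-3347$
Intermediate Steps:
$Y{\left(t \right)} = 2 t \left(-6 + t\right)$
$- 40 Y{\left(10 \right)} - 147 = - 40 \cdot 2 \cdot 10 \left(-6 + 10\right) - 147 = - 40 \cdot 2 \cdot 10 \cdot 4 - 147 = \left(-40\right) 80 - 147 = -3200 - 147 = -3347$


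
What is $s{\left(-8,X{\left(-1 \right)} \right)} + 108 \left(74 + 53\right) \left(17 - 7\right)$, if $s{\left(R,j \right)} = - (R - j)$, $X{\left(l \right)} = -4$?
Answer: $137164$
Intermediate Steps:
$s{\left(R,j \right)} = j - R$
$s{\left(-8,X{\left(-1 \right)} \right)} + 108 \left(74 + 53\right) \left(17 - 7\right) = \left(-4 - -8\right) + 108 \left(74 + 53\right) \left(17 - 7\right) = \left(-4 + 8\right) + 108 \cdot 127 \cdot 10 = 4 + 108 \cdot 1270 = 4 + 137160 = 137164$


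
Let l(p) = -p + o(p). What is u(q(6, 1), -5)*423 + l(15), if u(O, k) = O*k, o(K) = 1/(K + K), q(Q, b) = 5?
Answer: -317699/30 ≈ -10590.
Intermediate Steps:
o(K) = 1/(2*K)
l(p) = 1/(2*p) - p (l(p) = -p + 1/(2*p) = 1/(2*p) - p)
u(q(6, 1), -5)*423 + l(15) = (5*(-5))*423 + ((1/2)/15 - 1*15) = -25*423 + ((1/2)*(1/15) - 15) = -10575 + (1/30 - 15) = -10575 - 449/30 = -317699/30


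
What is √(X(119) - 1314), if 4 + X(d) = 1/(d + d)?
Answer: I*√74656554/238 ≈ 36.304*I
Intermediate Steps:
X(d) = -4 + 1/(2*d) (X(d) = -4 + 1/(d + d) = -4 + 1/(2*d))
√(X(119) - 1314) = √((-4 + (½)/119) - 1314) = √((-4 + (½)*(1/119)) - 1314) = √((-4 + 1/238) - 1314) = √(-951/238 - 1314) = √(-313683/238) = I*√74656554/238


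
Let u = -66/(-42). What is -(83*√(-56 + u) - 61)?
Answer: 61 - 83*I*√2667/7 ≈ 61.0 - 612.34*I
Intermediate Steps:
u = 11/7 (u = -66*(-1/42) = 11/7 ≈ 1.5714)
-(83*√(-56 + u) - 61) = -(83*√(-56 + 11/7) - 61) = -(83*√(-381/7) - 61) = -(83*(I*√2667/7) - 61) = -(83*I*√2667/7 - 61) = -(-61 + 83*I*√2667/7) = 61 - 83*I*√2667/7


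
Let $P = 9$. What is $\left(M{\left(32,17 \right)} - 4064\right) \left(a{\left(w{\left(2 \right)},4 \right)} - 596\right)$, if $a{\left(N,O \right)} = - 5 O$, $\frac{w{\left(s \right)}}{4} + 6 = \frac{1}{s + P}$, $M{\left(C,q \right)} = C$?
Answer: $2483712$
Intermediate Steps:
$w{\left(s \right)} = -24 + \frac{4}{9 + s}$ ($w{\left(s \right)} = -24 + \frac{4}{s + 9} = -24 + \frac{4}{9 + s}$)
$\left(M{\left(32,17 \right)} - 4064\right) \left(a{\left(w{\left(2 \right)},4 \right)} - 596\right) = \left(32 - 4064\right) \left(\left(-5\right) 4 - 596\right) = - 4032 \left(-20 - 596\right) = \left(-4032\right) \left(-616\right) = 2483712$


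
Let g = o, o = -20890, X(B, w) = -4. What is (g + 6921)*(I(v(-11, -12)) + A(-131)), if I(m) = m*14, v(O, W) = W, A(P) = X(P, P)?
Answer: 2402668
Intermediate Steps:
A(P) = -4
g = -20890
I(m) = 14*m
(g + 6921)*(I(v(-11, -12)) + A(-131)) = (-20890 + 6921)*(14*(-12) - 4) = -13969*(-168 - 4) = -13969*(-172) = 2402668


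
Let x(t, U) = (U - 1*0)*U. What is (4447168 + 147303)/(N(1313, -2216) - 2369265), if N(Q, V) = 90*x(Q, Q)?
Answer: 4594471/152787945 ≈ 0.030071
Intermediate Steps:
x(t, U) = U² (x(t, U) = (U + 0)*U = U*U = U²)
N(Q, V) = 90*Q²
(4447168 + 147303)/(N(1313, -2216) - 2369265) = (4447168 + 147303)/(90*1313² - 2369265) = 4594471/(90*1723969 - 2369265) = 4594471/(155157210 - 2369265) = 4594471/152787945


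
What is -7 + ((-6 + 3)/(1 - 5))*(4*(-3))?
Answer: -16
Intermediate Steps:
-7 + ((-6 + 3)/(1 - 5))*(4*(-3)) = -7 - 3/(-4)*(-12) = -7 - 3*(-¼)*(-12) = -7 + (¾)*(-12) = -7 - 9 = -16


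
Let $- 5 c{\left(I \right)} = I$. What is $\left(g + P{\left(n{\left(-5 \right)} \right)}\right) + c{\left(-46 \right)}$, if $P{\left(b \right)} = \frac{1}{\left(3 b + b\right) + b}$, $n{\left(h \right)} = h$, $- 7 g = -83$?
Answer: $\frac{3678}{175} \approx 21.017$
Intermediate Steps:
$g = \frac{83}{7}$ ($g = \left(- \frac{1}{7}\right) \left(-83\right) = \frac{83}{7} \approx 11.857$)
$c{\left(I \right)} = - \frac{I}{5}$
$P{\left(b \right)} = \frac{1}{5 b}$ ($P{\left(b \right)} = \frac{1}{4 b + b} = \frac{1}{5 b}$)
$\left(g + P{\left(n{\left(-5 \right)} \right)}\right) + c{\left(-46 \right)} = \left(\frac{83}{7} + \frac{1}{5 \left(-5\right)}\right) - - \frac{46}{5} = \left(\frac{83}{7} + \frac{1}{5} \left(- \frac{1}{5}\right)\right) + \frac{46}{5} = \left(\frac{83}{7} - \frac{1}{25}\right) + \frac{46}{5} = \frac{2068}{175} + \frac{46}{5} = \frac{3678}{175}$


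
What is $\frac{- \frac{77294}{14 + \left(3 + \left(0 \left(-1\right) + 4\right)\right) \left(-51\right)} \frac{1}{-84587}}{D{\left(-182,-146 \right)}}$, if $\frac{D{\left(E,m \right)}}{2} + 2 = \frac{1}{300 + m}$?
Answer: $\frac{121462}{181777463} \approx 0.00066819$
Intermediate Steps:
$D{\left(E,m \right)} = -4 + \frac{2}{300 + m}$
$\frac{- \frac{77294}{14 + \left(3 + \left(0 \left(-1\right) + 4\right)\right) \left(-51\right)} \frac{1}{-84587}}{D{\left(-182,-146 \right)}} = \frac{- \frac{77294}{14 + \left(3 + \left(0 \left(-1\right) + 4\right)\right) \left(-51\right)} \frac{1}{-84587}}{2 \frac{1}{300 - 146} \left(-599 - -292\right)} = \frac{- \frac{77294}{14 + \left(3 + \left(0 + 4\right)\right) \left(-51\right)} \left(- \frac{1}{84587}\right)}{2 \cdot \frac{1}{154} \left(-599 + 292\right)} = \frac{- \frac{77294}{14 + \left(3 + 4\right) \left(-51\right)} \left(- \frac{1}{84587}\right)}{2 \cdot \frac{1}{154} \left(-307\right)} = \frac{- \frac{77294}{14 + 7 \left(-51\right)} \left(- \frac{1}{84587}\right)}{- \frac{307}{77}} = - \frac{77294}{14 - 357} \left(- \frac{1}{84587}\right) \left(- \frac{77}{307}\right) = - \frac{77294}{-343} \left(- \frac{1}{84587}\right) \left(- \frac{77}{307}\right) = \left(-77294\right) \left(- \frac{1}{343}\right) \left(- \frac{1}{84587}\right) \left(- \frac{77}{307}\right) = \frac{11042}{49} \left(- \frac{1}{84587}\right) \left(- \frac{77}{307}\right) = \left(- \frac{11042}{4144763}\right) \left(- \frac{77}{307}\right) = \frac{121462}{181777463}$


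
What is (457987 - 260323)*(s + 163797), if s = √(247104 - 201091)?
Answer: 32376770208 + 197664*√46013 ≈ 3.2419e+10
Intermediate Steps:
s = √46013 ≈ 214.51
(457987 - 260323)*(s + 163797) = (457987 - 260323)*(√46013 + 163797) = 197664*(163797 + √46013) = 32376770208 + 197664*√46013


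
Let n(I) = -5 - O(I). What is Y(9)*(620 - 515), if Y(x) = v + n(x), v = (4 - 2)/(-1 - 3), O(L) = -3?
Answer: -525/2 ≈ -262.50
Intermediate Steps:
n(I) = -2 (n(I) = -5 - 1*(-3) = -5 + 3 = -2)
v = -½ (v = 2/(-4) = 2*(-¼) = -½ ≈ -0.50000)
Y(x) = -5/2 (Y(x) = -½ - 2 = -5/2)
Y(9)*(620 - 515) = -5*(620 - 515)/2 = -5/2*105 = -525/2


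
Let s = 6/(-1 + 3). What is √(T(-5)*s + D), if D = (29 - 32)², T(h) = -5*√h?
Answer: √(9 - 15*I*√5) ≈ 4.6759 - 3.5866*I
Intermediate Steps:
D = 9 (D = (-3)² = 9)
s = 3 (s = 6/2 = (½)*6 = 3)
√(T(-5)*s + D) = √(-5*I*√5*3 + 9) = √(-15*I*√5 + 9) = √(9 - 15*I*√5)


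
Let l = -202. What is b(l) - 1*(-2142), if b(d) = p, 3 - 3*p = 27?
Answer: 2134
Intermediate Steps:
p = -8 (p = 1 - ⅓*27 = 1 - 9 = -8)
b(d) = -8
b(l) - 1*(-2142) = -8 - 1*(-2142) = -8 + 2142 = 2134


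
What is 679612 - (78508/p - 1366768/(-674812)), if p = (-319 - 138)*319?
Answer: 16714360973544076/24594029449 ≈ 6.7961e+5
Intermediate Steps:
p = -145783 (p = -457*319 = -145783)
679612 - (78508/p - 1366768/(-674812)) = 679612 - (78508/(-145783) - 1366768/(-674812)) = 679612 - (78508*(-1/145783) - 1366768*(-1/674812)) = 679612 - (-78508/145783 + 341692/168703) = 679612 - 1*36568349712/24594029449 = 679612 - 36568349712/24594029449 = 16714360973544076/24594029449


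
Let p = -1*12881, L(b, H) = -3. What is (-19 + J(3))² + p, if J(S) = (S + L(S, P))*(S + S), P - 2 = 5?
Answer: -12520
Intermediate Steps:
P = 7 (P = 2 + 5 = 7)
J(S) = 2*S*(-3 + S) (J(S) = (S - 3)*(S + S) = (-3 + S)*(2*S) = 2*S*(-3 + S))
p = -12881
(-19 + J(3))² + p = (-19 + 2*3*(-3 + 3))² - 12881 = (-19 + 2*3*0)² - 12881 = (-19 + 0)² - 12881 = (-19)² - 12881 = 361 - 12881 = -12520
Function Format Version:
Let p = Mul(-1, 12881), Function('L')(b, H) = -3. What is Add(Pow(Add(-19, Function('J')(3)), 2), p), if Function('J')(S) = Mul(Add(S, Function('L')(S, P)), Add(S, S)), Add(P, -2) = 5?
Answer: -12520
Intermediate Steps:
P = 7 (P = Add(2, 5) = 7)
Function('J')(S) = Mul(2, S, Add(-3, S)) (Function('J')(S) = Mul(Add(S, -3), Add(S, S)) = Mul(Add(-3, S), Mul(2, S)) = Mul(2, S, Add(-3, S)))
p = -12881
Add(Pow(Add(-19, Function('J')(3)), 2), p) = Add(Pow(Add(-19, Mul(2, 3, Add(-3, 3))), 2), -12881) = Add(Pow(Add(-19, Mul(2, 3, 0)), 2), -12881) = Add(Pow(Add(-19, 0), 2), -12881) = Add(Pow(-19, 2), -12881) = Add(361, -12881) = -12520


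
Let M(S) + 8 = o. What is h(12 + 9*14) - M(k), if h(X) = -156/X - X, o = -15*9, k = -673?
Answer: 89/23 ≈ 3.8696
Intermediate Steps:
o = -135
M(S) = -143 (M(S) = -8 - 135 = -143)
h(X) = -X - 156/X
h(12 + 9*14) - M(k) = (-(12 + 9*14) - 156/(12 + 9*14)) - 1*(-143) = (-(12 + 126) - 156/(12 + 126)) + 143 = (-1*138 - 156/138) + 143 = (-138 - 156*1/138) + 143 = (-138 - 26/23) + 143 = -3200/23 + 143 = 89/23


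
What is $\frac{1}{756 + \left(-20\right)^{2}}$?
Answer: $\frac{1}{1156} \approx 0.00086505$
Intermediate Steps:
$\frac{1}{756 + \left(-20\right)^{2}} = \frac{1}{756 + 400} = \frac{1}{1156}$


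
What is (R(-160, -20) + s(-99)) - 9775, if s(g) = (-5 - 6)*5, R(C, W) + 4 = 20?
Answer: -9814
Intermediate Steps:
R(C, W) = 16 (R(C, W) = -4 + 20 = 16)
s(g) = -55 (s(g) = -11*5 = -55)
(R(-160, -20) + s(-99)) - 9775 = (16 - 55) - 9775 = -39 - 9775 = -9814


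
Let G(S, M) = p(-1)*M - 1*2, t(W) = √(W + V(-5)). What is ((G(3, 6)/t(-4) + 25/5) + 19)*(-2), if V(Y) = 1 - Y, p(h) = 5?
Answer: -48 - 28*√2 ≈ -87.598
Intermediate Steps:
t(W) = √(6 + W) (t(W) = √(W + (1 - 1*(-5))) = √(W + (1 + 5)) = √(W + 6) = √(6 + W))
G(S, M) = -2 + 5*M (G(S, M) = 5*M - 1*2 = 5*M - 2 = -2 + 5*M)
((G(3, 6)/t(-4) + 25/5) + 19)*(-2) = (((-2 + 5*6)/(√(6 - 4)) + 25/5) + 19)*(-2) = (((-2 + 30)/(√2) + 25*(⅕)) + 19)*(-2) = ((28*(√2/2) + 5) + 19)*(-2) = ((14*√2 + 5) + 19)*(-2) = ((5 + 14*√2) + 19)*(-2) = (24 + 14*√2)*(-2) = -48 - 28*√2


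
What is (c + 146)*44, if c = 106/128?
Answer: 103367/16 ≈ 6460.4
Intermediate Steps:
c = 53/64 (c = 106*(1/128) = 53/64 ≈ 0.82813)
(c + 146)*44 = (53/64 + 146)*44 = (9397/64)*44 = 103367/16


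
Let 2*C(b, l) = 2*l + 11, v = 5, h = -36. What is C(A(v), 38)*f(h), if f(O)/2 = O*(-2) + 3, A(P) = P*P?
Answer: 6525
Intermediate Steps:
A(P) = P²
C(b, l) = 11/2 + l (C(b, l) = (2*l + 11)/2 = (11 + 2*l)/2 = 11/2 + l)
f(O) = 6 - 4*O (f(O) = 2*(O*(-2) + 3) = 2*(-2*O + 3) = 2*(3 - 2*O) = 6 - 4*O)
C(A(v), 38)*f(h) = (11/2 + 38)*(6 - 4*(-36)) = 87*(6 + 144)/2 = (87/2)*150 = 6525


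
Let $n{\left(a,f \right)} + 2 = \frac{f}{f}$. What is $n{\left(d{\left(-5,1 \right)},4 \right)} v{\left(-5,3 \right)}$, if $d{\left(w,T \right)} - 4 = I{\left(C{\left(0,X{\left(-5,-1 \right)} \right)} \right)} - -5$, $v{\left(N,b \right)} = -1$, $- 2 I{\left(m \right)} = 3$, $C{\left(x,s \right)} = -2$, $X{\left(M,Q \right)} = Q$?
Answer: $1$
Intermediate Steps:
$I{\left(m \right)} = - \frac{3}{2}$ ($I{\left(m \right)} = \left(- \frac{1}{2}\right) 3 = - \frac{3}{2}$)
$d{\left(w,T \right)} = \frac{15}{2}$ ($d{\left(w,T \right)} = 4 - - \frac{7}{2} = 4 + \left(- \frac{3}{2} + 5\right) = 4 + \frac{7}{2} = \frac{15}{2}$)
$n{\left(a,f \right)} = -1$ ($n{\left(a,f \right)} = -2 + \frac{f}{f} = -2 + 1 = -1$)
$n{\left(d{\left(-5,1 \right)},4 \right)} v{\left(-5,3 \right)} = \left(-1\right) \left(-1\right) = 1$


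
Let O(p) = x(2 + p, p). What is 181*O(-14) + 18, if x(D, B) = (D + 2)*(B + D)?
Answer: 47078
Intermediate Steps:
x(D, B) = (2 + D)*(B + D)
O(p) = 4 + (2 + p)² + 4*p + p*(2 + p) (O(p) = (2 + p)² + 2*p + 2*(2 + p) + p*(2 + p) = (2 + p)² + 2*p + (4 + 2*p) + p*(2 + p) = 4 + (2 + p)² + 4*p + p*(2 + p))
181*O(-14) + 18 = 181*(8 + 2*(-14)² + 10*(-14)) + 18 = 181*(8 + 2*196 - 140) + 18 = 181*(8 + 392 - 140) + 18 = 181*260 + 18 = 47060 + 18 = 47078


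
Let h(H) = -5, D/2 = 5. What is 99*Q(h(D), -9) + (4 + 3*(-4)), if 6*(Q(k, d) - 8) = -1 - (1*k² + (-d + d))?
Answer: 355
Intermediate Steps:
D = 10 (D = 2*5 = 10)
Q(k, d) = 47/6 - k²/6 (Q(k, d) = 8 + (-1 - (1*k² + (-d + d)))/6 = 8 + (-1 - (k² + 0))/6 = 8 + (-1 - k²)/6 = 8 + (-⅙ - k²/6) = 47/6 - k²/6)
99*Q(h(D), -9) + (4 + 3*(-4)) = 99*(47/6 - ⅙*(-5)²) + (4 + 3*(-4)) = 99*(47/6 - ⅙*25) + (4 - 12) = 99*(47/6 - 25/6) - 8 = 99*(11/3) - 8 = 363 - 8 = 355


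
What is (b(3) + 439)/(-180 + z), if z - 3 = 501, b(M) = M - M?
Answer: 439/324 ≈ 1.3549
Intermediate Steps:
b(M) = 0
z = 504 (z = 3 + 501 = 504)
(b(3) + 439)/(-180 + z) = (0 + 439)/(-180 + 504) = 439/324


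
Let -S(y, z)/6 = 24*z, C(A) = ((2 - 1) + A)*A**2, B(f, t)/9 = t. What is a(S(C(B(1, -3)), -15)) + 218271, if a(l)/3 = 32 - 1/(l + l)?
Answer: 314448479/1440 ≈ 2.1837e+5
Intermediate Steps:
B(f, t) = 9*t
C(A) = A**2*(1 + A) (C(A) = (1 + A)*A**2 = A**2*(1 + A))
S(y, z) = -144*z
a(l) = 96 - 3/(2*l) (a(l) = 3*(32 - 1/(l + l)) = 3*(32 - 1/(2*l)) = 96 - 3/(2*l))
a(S(C(B(1, -3)), -15)) + 218271 = (96 - 3/(2*((-144*(-15))))) + 218271 = (96 - 3/2/2160) + 218271 = (96 - 3/2*1/2160) + 218271 = (96 - 1/1440) + 218271 = 138239/1440 + 218271 = 314448479/1440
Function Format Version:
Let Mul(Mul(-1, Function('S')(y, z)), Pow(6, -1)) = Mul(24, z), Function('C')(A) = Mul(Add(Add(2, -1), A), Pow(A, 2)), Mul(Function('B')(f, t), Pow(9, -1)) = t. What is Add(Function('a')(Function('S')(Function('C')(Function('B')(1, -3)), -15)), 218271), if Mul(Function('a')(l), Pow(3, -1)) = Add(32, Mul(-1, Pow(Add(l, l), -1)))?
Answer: Rational(314448479, 1440) ≈ 2.1837e+5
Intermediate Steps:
Function('B')(f, t) = Mul(9, t)
Function('C')(A) = Mul(Pow(A, 2), Add(1, A)) (Function('C')(A) = Mul(Add(1, A), Pow(A, 2)) = Mul(Pow(A, 2), Add(1, A)))
Function('S')(y, z) = Mul(-144, z) (Function('S')(y, z) = Mul(-6, Mul(24, z)) = Mul(-144, z))
Function('a')(l) = Add(96, Mul(Rational(-3, 2), Pow(l, -1))) (Function('a')(l) = Mul(3, Add(32, Mul(-1, Pow(Add(l, l), -1)))) = Mul(3, Add(32, Mul(-1, Pow(Mul(2, l), -1)))) = Mul(3, Add(32, Mul(-1, Mul(Rational(1, 2), Pow(l, -1))))) = Mul(3, Add(32, Mul(Rational(-1, 2), Pow(l, -1)))) = Add(96, Mul(Rational(-3, 2), Pow(l, -1))))
Add(Function('a')(Function('S')(Function('C')(Function('B')(1, -3)), -15)), 218271) = Add(Add(96, Mul(Rational(-3, 2), Pow(Mul(-144, -15), -1))), 218271) = Add(Add(96, Mul(Rational(-3, 2), Pow(2160, -1))), 218271) = Add(Add(96, Mul(Rational(-3, 2), Rational(1, 2160))), 218271) = Add(Add(96, Rational(-1, 1440)), 218271) = Add(Rational(138239, 1440), 218271) = Rational(314448479, 1440)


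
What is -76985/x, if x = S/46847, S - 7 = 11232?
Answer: -3606516295/11239 ≈ -3.2089e+5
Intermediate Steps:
S = 11239 (S = 7 + 11232 = 11239)
x = 11239/46847 ≈ 0.23991
-76985/x = -76985/11239/46847 = -76985*46847/11239 = -3606516295/11239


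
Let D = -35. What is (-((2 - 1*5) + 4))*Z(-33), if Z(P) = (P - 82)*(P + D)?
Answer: -7820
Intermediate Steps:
Z(P) = (-82 + P)*(-35 + P) (Z(P) = (P - 82)*(P - 35) = (-82 + P)*(-35 + P))
(-((2 - 1*5) + 4))*Z(-33) = (-((2 - 1*5) + 4))*(2870 + (-33)² - 117*(-33)) = (-((2 - 5) + 4))*(2870 + 1089 + 3861) = -(-3 + 4)*7820 = -1*1*7820 = -1*7820 = -7820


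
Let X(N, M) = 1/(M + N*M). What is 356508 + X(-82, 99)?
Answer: 2858837651/8019 ≈ 3.5651e+5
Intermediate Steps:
X(N, M) = 1/(M + M*N)
356508 + X(-82, 99) = 356508 + 1/(99*(1 - 82)) = 356508 + (1/99)/(-81) = 356508 + (1/99)*(-1/81) = 356508 - 1/8019 = 2858837651/8019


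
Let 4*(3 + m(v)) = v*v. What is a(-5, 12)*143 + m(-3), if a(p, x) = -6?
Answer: -3435/4 ≈ -858.75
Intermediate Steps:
m(v) = -3 + v²/4 (m(v) = -3 + (v*v)/4 = -3 + v²/4)
a(-5, 12)*143 + m(-3) = -6*143 + (-3 + (¼)*(-3)²) = -858 + (-3 + (¼)*9) = -858 + (-3 + 9/4) = -858 - ¾ = -3435/4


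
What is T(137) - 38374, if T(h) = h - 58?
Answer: -38295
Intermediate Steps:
T(h) = -58 + h
T(137) - 38374 = (-58 + 137) - 38374 = 79 - 38374 = -38295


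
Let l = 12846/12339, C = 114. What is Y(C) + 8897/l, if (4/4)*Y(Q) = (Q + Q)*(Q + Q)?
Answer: 259188849/4282 ≈ 60530.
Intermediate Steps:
l = 4282/4113 (l = 12846*(1/12339) = 4282/4113 ≈ 1.0411)
Y(Q) = 4*Q² (Y(Q) = (Q + Q)*(Q + Q) = (2*Q)*(2*Q) = 4*Q²)
Y(C) + 8897/l = 4*114² + 8897/(4282/4113) = 4*12996 + 8897*(4113/4282) = 51984 + 36593361/4282 = 259188849/4282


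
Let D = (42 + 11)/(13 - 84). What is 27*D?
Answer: -1431/71 ≈ -20.155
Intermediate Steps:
D = -53/71 (D = 53/(-71) = 53*(-1/71) = -53/71 ≈ -0.74648)
27*D = 27*(-53/71) = -1431/71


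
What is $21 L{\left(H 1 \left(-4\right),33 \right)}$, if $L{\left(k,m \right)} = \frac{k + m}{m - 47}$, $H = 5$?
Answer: $- \frac{39}{2} \approx -19.5$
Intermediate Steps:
$L{\left(k,m \right)} = \frac{k + m}{-47 + m}$
$21 L{\left(H 1 \left(-4\right),33 \right)} = 21 \frac{5 \cdot 1 \left(-4\right) + 33}{-47 + 33} = 21 \frac{5 \left(-4\right) + 33}{-14} = 21 \left(- \frac{-20 + 33}{14}\right) = 21 \left(\left(- \frac{1}{14}\right) 13\right) = 21 \left(- \frac{13}{14}\right) = - \frac{39}{2}$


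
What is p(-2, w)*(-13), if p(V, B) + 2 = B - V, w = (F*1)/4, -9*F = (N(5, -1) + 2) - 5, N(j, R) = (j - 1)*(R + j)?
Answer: 169/36 ≈ 4.6944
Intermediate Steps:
N(j, R) = (-1 + j)*(R + j)
F = -13/9 (F = -(((5² - 1*(-1) - 1*5 - 1*5) + 2) - 5)/9 = -(((25 + 1 - 5 - 5) + 2) - 5)/9 = -((16 + 2) - 5)/9 = -(18 - 5)/9 = -⅑*13 = -13/9 ≈ -1.4444)
w = -13/36 (w = -13/9*1/4 = -13/9*¼ = -13/36 ≈ -0.36111)
p(V, B) = -2 + B - V (p(V, B) = -2 + (B - V) = -2 + B - V)
p(-2, w)*(-13) = (-2 - 13/36 - 1*(-2))*(-13) = (-2 - 13/36 + 2)*(-13) = -13/36*(-13) = 169/36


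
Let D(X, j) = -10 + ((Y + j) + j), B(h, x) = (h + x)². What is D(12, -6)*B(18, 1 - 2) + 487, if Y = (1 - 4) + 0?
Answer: -6738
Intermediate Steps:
Y = -3 (Y = -3 + 0 = -3)
D(X, j) = -13 + 2*j (D(X, j) = -10 + ((-3 + j) + j) = -10 + (-3 + 2*j) = -13 + 2*j)
D(12, -6)*B(18, 1 - 2) + 487 = (-13 + 2*(-6))*(18 + (1 - 2))² + 487 = (-13 - 12)*(18 - 1)² + 487 = -25*17² + 487 = -25*289 + 487 = -7225 + 487 = -6738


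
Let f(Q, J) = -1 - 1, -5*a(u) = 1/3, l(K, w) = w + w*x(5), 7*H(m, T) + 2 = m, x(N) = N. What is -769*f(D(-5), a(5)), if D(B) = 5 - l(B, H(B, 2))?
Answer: 1538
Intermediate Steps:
H(m, T) = -2/7 + m/7
l(K, w) = 6*w (l(K, w) = w + w*5 = w + 5*w = 6*w)
D(B) = 47/7 - 6*B/7 (D(B) = 5 - 6*(-2/7 + B/7) = 5 - (-12/7 + 6*B/7) = 5 + (12/7 - 6*B/7) = 47/7 - 6*B/7)
a(u) = -1/15 (a(u) = -⅕/3 = -⅕*⅓ = -1/15)
f(Q, J) = -2
-769*f(D(-5), a(5)) = -769*(-2) = 1538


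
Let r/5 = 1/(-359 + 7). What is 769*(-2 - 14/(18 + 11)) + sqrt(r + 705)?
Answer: -55368/29 + sqrt(5459410)/88 ≈ -1882.7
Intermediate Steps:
r = -5/352 (r = 5/(-359 + 7) = 5/(-352) = 5*(-1/352) = -5/352 ≈ -0.014205)
769*(-2 - 14/(18 + 11)) + sqrt(r + 705) = 769*(-2 - 14/(18 + 11)) + sqrt(-5/352 + 705) = 769*(-2 - 14/29) + sqrt(248155/352) = 769*(-2 - 14*1/29) + sqrt(5459410)/88 = 769*(-2 - 14/29) + sqrt(5459410)/88 = 769*(-72/29) + sqrt(5459410)/88 = -55368/29 + sqrt(5459410)/88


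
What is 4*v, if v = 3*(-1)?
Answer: -12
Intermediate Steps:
v = -3
4*v = 4*(-3) = -12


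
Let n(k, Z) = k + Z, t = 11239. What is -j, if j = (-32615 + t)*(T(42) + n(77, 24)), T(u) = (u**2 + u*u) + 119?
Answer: 80117248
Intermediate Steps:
T(u) = 119 + 2*u**2 (T(u) = (u**2 + u**2) + 119 = 2*u**2 + 119 = 119 + 2*u**2)
n(k, Z) = Z + k
j = -80117248 (j = (-32615 + 11239)*((119 + 2*42**2) + (24 + 77)) = -21376*((119 + 2*1764) + 101) = -21376*((119 + 3528) + 101) = -21376*(3647 + 101) = -21376*3748 = -80117248)
-j = -1*(-80117248) = 80117248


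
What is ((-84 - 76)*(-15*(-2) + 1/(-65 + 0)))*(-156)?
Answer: 748416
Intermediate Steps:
((-84 - 76)*(-15*(-2) + 1/(-65 + 0)))*(-156) = -160*(30 + 1/(-65))*(-156) = -160*(30 - 1/65)*(-156) = -160*1949/65*(-156) = -62368/13*(-156) = 748416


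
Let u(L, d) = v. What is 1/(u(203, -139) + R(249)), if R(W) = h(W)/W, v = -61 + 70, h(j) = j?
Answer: 1/10 ≈ 0.10000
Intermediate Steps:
v = 9
u(L, d) = 9
R(W) = 1 (R(W) = W/W = 1)
1/(u(203, -139) + R(249)) = 1/(9 + 1) = 1/10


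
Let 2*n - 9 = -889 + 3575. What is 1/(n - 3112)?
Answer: -2/3529 ≈ -0.00056673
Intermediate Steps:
n = 2695/2 (n = 9/2 + (-889 + 3575)/2 = 9/2 + (½)*2686 = 9/2 + 1343 = 2695/2 ≈ 1347.5)
1/(n - 3112) = 1/(2695/2 - 3112) = 1/(-3529/2) = -2/3529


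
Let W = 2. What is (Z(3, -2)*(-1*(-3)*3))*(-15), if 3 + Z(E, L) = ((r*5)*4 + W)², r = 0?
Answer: -135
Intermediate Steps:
Z(E, L) = 1 (Z(E, L) = -3 + ((0*5)*4 + 2)² = -3 + (0*4 + 2)² = -3 + (0 + 2)² = -3 + 2² = -3 + 4 = 1)
(Z(3, -2)*(-1*(-3)*3))*(-15) = (1*(-1*(-3)*3))*(-15) = (1*(3*3))*(-15) = (1*9)*(-15) = 9*(-15) = -135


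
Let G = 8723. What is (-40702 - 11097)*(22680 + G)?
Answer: -1626643997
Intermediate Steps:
(-40702 - 11097)*(22680 + G) = (-40702 - 11097)*(22680 + 8723) = -51799*31403 = -1626643997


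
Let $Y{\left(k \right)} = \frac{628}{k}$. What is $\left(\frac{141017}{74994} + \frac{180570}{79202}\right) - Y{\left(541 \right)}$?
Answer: $\frac{4819131017855}{1606682030154} \approx 2.9994$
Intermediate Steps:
$\left(\frac{141017}{74994} + \frac{180570}{79202}\right) - Y{\left(541 \right)} = \left(\frac{141017}{74994} + \frac{180570}{79202}\right) - \frac{628}{541} = \left(141017 \cdot \frac{1}{74994} + 180570 \cdot \frac{1}{79202}\right) - 628 \cdot \frac{1}{541} = \left(\frac{141017}{74994} + \frac{90285}{39601}\right) - \frac{628}{541} = \frac{12355247507}{2969837394} - \frac{628}{541} = \frac{4819131017855}{1606682030154}$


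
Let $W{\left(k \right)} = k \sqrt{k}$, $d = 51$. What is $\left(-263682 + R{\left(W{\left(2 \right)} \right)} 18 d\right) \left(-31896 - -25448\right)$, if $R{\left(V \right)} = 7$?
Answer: $1658786688$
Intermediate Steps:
$W{\left(k \right)} = k^{\frac{3}{2}}$
$\left(-263682 + R{\left(W{\left(2 \right)} \right)} 18 d\right) \left(-31896 - -25448\right) = \left(-263682 + 7 \cdot 18 \cdot 51\right) \left(-31896 - -25448\right) = \left(-263682 + 126 \cdot 51\right) \left(-31896 + \left(25740 - 292\right)\right) = \left(-263682 + 6426\right) \left(-31896 + 25448\right) = \left(-257256\right) \left(-6448\right) = 1658786688$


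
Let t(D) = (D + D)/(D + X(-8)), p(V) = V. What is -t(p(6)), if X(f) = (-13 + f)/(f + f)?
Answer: -64/39 ≈ -1.6410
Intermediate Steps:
X(f) = (-13 + f)/(2*f) (X(f) = (-13 + f)/((2*f)) = (-13 + f)*(1/(2*f)) = (-13 + f)/(2*f))
t(D) = 2*D/(21/16 + D) (t(D) = (D + D)/(D + (½)*(-13 - 8)/(-8)) = (2*D)/(D + (½)*(-⅛)*(-21)) = (2*D)/(D + 21/16) = (2*D)/(21/16 + D) = 2*D/(21/16 + D))
-t(p(6)) = -32*6/(21 + 16*6) = -32*6/(21 + 96) = -32*6/117 = -1*64/39 = -64/39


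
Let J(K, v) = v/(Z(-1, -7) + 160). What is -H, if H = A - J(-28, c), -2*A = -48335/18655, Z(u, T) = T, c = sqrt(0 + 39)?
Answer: -1381/1066 + sqrt(39)/153 ≈ -1.2547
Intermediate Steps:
c = sqrt(39) ≈ 6.2450
J(K, v) = v/153 (J(K, v) = v/(-7 + 160) = v/153)
A = 1381/1066 (A = -(-48335)/(2*18655) = -1/2*(-1381/533) = 1381/1066 ≈ 1.2955)
H = 1381/1066 - sqrt(39)/153 ≈ 1.2547
-H = -(1381/1066 - sqrt(39)/153) = -1381/1066 + sqrt(39)/153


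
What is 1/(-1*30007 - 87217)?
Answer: -1/117224 ≈ -8.5307e-6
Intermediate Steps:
1/(-1*30007 - 87217) = 1/(-30007 - 87217) = 1/(-117224) = -1/117224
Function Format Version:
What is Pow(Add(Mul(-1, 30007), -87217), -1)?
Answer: Rational(-1, 117224) ≈ -8.5307e-6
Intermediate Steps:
Pow(Add(Mul(-1, 30007), -87217), -1) = Pow(Add(-30007, -87217), -1) = Pow(-117224, -1) = Rational(-1, 117224)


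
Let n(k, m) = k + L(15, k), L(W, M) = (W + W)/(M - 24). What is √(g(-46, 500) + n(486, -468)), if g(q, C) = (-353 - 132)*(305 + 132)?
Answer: I*√1253740026/77 ≈ 459.85*I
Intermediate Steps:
L(W, M) = 2*W/(-24 + M) (L(W, M) = (2*W)/(-24 + M) = 2*W/(-24 + M))
g(q, C) = -211945 (g(q, C) = -485*437 = -211945)
n(k, m) = k + 30/(-24 + k) (n(k, m) = k + 2*15/(-24 + k) = k + 30/(-24 + k))
√(g(-46, 500) + n(486, -468)) = √(-211945 + (30 + 486*(-24 + 486))/(-24 + 486)) = √(-211945 + (30 + 486*462)/462) = √(-211945 + (30 + 224532)/462) = √(-211945 + (1/462)*224562) = √(-211945 + 37427/77) = √(-16282338/77) = I*√1253740026/77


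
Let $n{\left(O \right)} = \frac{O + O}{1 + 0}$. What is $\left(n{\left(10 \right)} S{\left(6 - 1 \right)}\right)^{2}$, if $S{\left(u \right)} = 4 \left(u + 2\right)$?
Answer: $313600$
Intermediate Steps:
$S{\left(u \right)} = 8 + 4 u$ ($S{\left(u \right)} = 4 \left(2 + u\right) = 8 + 4 u$)
$n{\left(O \right)} = 2 O$ ($n{\left(O \right)} = \frac{2 O}{1} = 2 O 1 = 2 O$)
$\left(n{\left(10 \right)} S{\left(6 - 1 \right)}\right)^{2} = \left(2 \cdot 10 \left(8 + 4 \left(6 - 1\right)\right)\right)^{2} = \left(20 \left(8 + 4 \left(6 - 1\right)\right)\right)^{2} = \left(20 \left(8 + 4 \cdot 5\right)\right)^{2} = \left(20 \left(8 + 20\right)\right)^{2} = \left(20 \cdot 28\right)^{2} = 560^{2} = 313600$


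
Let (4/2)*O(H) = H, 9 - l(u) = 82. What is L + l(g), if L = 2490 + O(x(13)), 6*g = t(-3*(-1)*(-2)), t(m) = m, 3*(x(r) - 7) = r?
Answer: 7268/3 ≈ 2422.7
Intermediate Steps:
x(r) = 7 + r/3
g = -1 (g = (-3*(-1)*(-2))/6 = (3*(-2))/6 = (⅙)*(-6) = -1)
l(u) = -73 (l(u) = 9 - 1*82 = 9 - 82 = -73)
O(H) = H/2
L = 7487/3 (L = 2490 + (7 + (⅓)*13)/2 = 2490 + (7 + 13/3)/2 = 2490 + (½)*(34/3) = 2490 + 17/3 = 7487/3 ≈ 2495.7)
L + l(g) = 7487/3 - 73 = 7268/3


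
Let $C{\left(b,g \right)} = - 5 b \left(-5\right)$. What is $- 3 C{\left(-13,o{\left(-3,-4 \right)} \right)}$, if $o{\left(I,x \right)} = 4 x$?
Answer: $975$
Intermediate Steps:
$C{\left(b,g \right)} = 25 b$
$- 3 C{\left(-13,o{\left(-3,-4 \right)} \right)} = - 3 \cdot 25 \left(-13\right) = \left(-3\right) \left(-325\right) = 975$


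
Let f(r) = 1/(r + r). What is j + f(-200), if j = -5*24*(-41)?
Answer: 1967999/400 ≈ 4920.0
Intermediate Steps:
f(r) = 1/(2*r)
j = 4920 (j = -120*(-41) = 4920)
j + f(-200) = 4920 + (½)/(-200) = 4920 + (½)*(-1/200) = 4920 - 1/400 = 1967999/400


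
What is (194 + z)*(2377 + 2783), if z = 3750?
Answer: 20351040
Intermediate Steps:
(194 + z)*(2377 + 2783) = (194 + 3750)*(2377 + 2783) = 3944*5160 = 20351040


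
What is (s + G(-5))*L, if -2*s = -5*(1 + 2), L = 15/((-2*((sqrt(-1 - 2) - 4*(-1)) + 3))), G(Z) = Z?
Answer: -525/208 + 75*I*sqrt(3)/208 ≈ -2.524 + 0.62454*I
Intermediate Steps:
L = 15/(-14 - 2*I*sqrt(3)) (L = 15/((-2*((sqrt(-3) + 4) + 3))) = 15/((-2*((I*sqrt(3) + 4) + 3))) = 15/((-2*((4 + I*sqrt(3)) + 3))) = 15/((-2*(7 + I*sqrt(3)))) = 15/(-14 - 2*I*sqrt(3)) ≈ -1.0096 + 0.24981*I)
s = 15/2 (s = -(-5)*(1 + 2)/2 = -(-5)*3/2 = -1/2*(-15) = 15/2 ≈ 7.5000)
(s + G(-5))*L = (15/2 - 5)*(-105/104 + 15*I*sqrt(3)/104) = 5*(-105/104 + 15*I*sqrt(3)/104)/2 = -525/208 + 75*I*sqrt(3)/208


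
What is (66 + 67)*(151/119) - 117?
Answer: 880/17 ≈ 51.765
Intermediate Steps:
(66 + 67)*(151/119) - 117 = 133*(151*(1/119)) - 117 = 133*(151/119) - 117 = 2869/17 - 117 = 880/17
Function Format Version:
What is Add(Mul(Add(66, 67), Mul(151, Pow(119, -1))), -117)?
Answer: Rational(880, 17) ≈ 51.765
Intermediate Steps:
Add(Mul(Add(66, 67), Mul(151, Pow(119, -1))), -117) = Add(Mul(133, Mul(151, Rational(1, 119))), -117) = Add(Mul(133, Rational(151, 119)), -117) = Add(Rational(2869, 17), -117) = Rational(880, 17)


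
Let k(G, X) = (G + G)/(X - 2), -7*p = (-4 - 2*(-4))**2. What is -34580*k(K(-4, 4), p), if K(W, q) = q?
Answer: 193648/3 ≈ 64549.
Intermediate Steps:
p = -16/7 (p = -(-4 - 2*(-4))**2/7 = -(-4 + 8)**2/7 = -1/7*4**2 = -1/7*16 = -16/7 ≈ -2.2857)
k(G, X) = 2*G/(-2 + X) (k(G, X) = (2*G)/(-2 + X) = 2*G/(-2 + X))
-34580*k(K(-4, 4), p) = -69160*4/(-2 - 16/7) = -69160*4/(-30/7) = -69160*4*(-7)/30 = -34580*(-28/15) = 193648/3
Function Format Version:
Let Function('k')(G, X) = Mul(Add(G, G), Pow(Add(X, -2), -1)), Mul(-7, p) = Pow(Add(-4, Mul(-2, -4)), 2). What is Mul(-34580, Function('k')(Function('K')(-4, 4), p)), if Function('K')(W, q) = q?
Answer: Rational(193648, 3) ≈ 64549.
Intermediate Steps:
p = Rational(-16, 7) (p = Mul(Rational(-1, 7), Pow(Add(-4, Mul(-2, -4)), 2)) = Mul(Rational(-1, 7), Pow(Add(-4, 8), 2)) = Mul(Rational(-1, 7), Pow(4, 2)) = Mul(Rational(-1, 7), 16) = Rational(-16, 7) ≈ -2.2857)
Function('k')(G, X) = Mul(2, G, Pow(Add(-2, X), -1)) (Function('k')(G, X) = Mul(Mul(2, G), Pow(Add(-2, X), -1)) = Mul(2, G, Pow(Add(-2, X), -1)))
Mul(-34580, Function('k')(Function('K')(-4, 4), p)) = Mul(-34580, Mul(2, 4, Pow(Add(-2, Rational(-16, 7)), -1))) = Mul(-34580, Mul(2, 4, Pow(Rational(-30, 7), -1))) = Mul(-34580, Mul(2, 4, Rational(-7, 30))) = Mul(-34580, Rational(-28, 15)) = Rational(193648, 3)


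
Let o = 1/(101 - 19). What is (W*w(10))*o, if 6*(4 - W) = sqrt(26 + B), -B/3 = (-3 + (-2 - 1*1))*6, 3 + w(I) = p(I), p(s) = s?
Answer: 14/41 - 7*sqrt(134)/492 ≈ 0.17677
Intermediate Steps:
w(I) = -3 + I
o = 1/82 ≈ 0.012195
B = 108 (B = -3*(-3 + (-2 - 1*1))*6 = -3*(-3 + (-2 - 1))*6 = -3*(-3 - 3)*6 = -(-18)*6 = -3*(-36) = 108)
W = 4 - sqrt(134)/6 (W = 4 - sqrt(26 + 108)/6 = 4 - sqrt(134)/6 ≈ 2.0707)
(W*w(10))*o = ((4 - sqrt(134)/6)*(-3 + 10))*(1/82) = ((4 - sqrt(134)/6)*7)*(1/82) = (28 - 7*sqrt(134)/6)*(1/82) = 14/41 - 7*sqrt(134)/492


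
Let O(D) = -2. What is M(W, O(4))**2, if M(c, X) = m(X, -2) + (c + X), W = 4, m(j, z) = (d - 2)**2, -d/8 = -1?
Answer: 1444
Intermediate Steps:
d = 8 (d = -8*(-1) = 8)
m(j, z) = 36 (m(j, z) = (8 - 2)**2 = 6**2 = 36)
M(c, X) = 36 + X + c (M(c, X) = 36 + (c + X) = 36 + (X + c) = 36 + X + c)
M(W, O(4))**2 = (36 - 2 + 4)**2 = 38**2 = 1444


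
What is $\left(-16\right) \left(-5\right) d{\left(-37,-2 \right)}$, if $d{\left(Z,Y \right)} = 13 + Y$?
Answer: $880$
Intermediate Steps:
$\left(-16\right) \left(-5\right) d{\left(-37,-2 \right)} = \left(-16\right) \left(-5\right) \left(13 - 2\right) = 80 \cdot 11 = 880$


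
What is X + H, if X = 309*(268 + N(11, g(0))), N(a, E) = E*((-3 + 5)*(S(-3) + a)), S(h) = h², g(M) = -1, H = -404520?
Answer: -334068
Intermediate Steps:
N(a, E) = E*(18 + 2*a) (N(a, E) = E*((-3 + 5)*((-3)² + a)) = E*(2*(9 + a)) = E*(18 + 2*a))
X = 70452 (X = 309*(268 + 2*(-1)*(9 + 11)) = 309*(268 + 2*(-1)*20) = 309*(268 - 40) = 309*228 = 70452)
X + H = 70452 - 404520 = -334068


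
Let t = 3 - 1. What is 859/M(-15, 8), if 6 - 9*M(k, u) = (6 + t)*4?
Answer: -7731/26 ≈ -297.35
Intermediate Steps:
t = 2
M(k, u) = -26/9 (M(k, u) = ⅔ - (6 + 2)*4/9 = ⅔ - 8*4/9 = ⅔ - ⅑*32 = ⅔ - 32/9 = -26/9)
859/M(-15, 8) = 859/(-26/9) = 859*(-9/26) = -7731/26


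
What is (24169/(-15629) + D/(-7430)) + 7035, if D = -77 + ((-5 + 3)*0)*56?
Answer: 816750239213/116123470 ≈ 7033.5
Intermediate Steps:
D = -77 (D = -77 - 2*0*56 = -77 + 0*56 = -77 + 0 = -77)
(24169/(-15629) + D/(-7430)) + 7035 = (24169/(-15629) - 77/(-7430)) + 7035 = (24169*(-1/15629) - 77*(-1/7430)) + 7035 = (-24169/15629 + 77/7430) + 7035 = -178372237/116123470 + 7035 = 816750239213/116123470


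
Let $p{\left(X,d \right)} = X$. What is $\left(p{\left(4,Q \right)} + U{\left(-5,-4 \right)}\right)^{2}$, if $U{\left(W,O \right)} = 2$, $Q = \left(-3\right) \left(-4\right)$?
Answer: $36$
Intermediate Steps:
$Q = 12$
$\left(p{\left(4,Q \right)} + U{\left(-5,-4 \right)}\right)^{2} = \left(4 + 2\right)^{2} = 6^{2} = 36$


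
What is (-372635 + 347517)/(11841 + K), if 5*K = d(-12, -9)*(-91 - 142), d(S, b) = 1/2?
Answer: -251180/118177 ≈ -2.1255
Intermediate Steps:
d(S, b) = ½
K = -233/10 (K = ((-91 - 142)/2)/5 = ((½)*(-233))/5 = (⅕)*(-233/2) = -233/10 ≈ -23.300)
(-372635 + 347517)/(11841 + K) = (-372635 + 347517)/(11841 - 233/10) = -25118/118177/10 = -25118*10/118177 = -251180/118177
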